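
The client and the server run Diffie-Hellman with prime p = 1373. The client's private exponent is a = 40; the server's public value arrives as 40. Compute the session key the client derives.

Shared key K = 40^40 mod 1373.
40^1 ≡ 40 (mod 1373)
40^2 = (40^1)^2 ≡ 40^2 = 1600 ≡ 227 (mod 1373)
40^4 = (40^2)^2 ≡ 227^2 = 51529 ≡ 728 (mod 1373)
40^8 = (40^4)^2 ≡ 728^2 = 529984 ≡ 6 (mod 1373)
40^16 = (40^8)^2 ≡ 6^2 = 36 ≡ 36 (mod 1373)
40^32 = (40^16)^2 ≡ 36^2 = 1296 ≡ 1296 (mod 1373)
40^40 = 40^32 · 40^8 ≡ 1296 · 6 ≡ 911 (mod 1373).

911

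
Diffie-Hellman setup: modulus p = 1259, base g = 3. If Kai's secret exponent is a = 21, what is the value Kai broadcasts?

804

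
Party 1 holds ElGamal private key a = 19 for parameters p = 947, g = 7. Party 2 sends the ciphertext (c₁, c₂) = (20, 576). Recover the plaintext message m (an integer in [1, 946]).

525

Shared mask s = c₁^a mod p = 20^19 mod 947.
20^1 ≡ 20 (mod 947)
20^2 = (20^1)^2 ≡ 20^2 = 400 ≡ 400 (mod 947)
20^4 = (20^2)^2 ≡ 400^2 = 160000 ≡ 904 (mod 947)
20^8 = (20^4)^2 ≡ 904^2 = 817216 ≡ 902 (mod 947)
20^16 = (20^8)^2 ≡ 902^2 = 813604 ≡ 131 (mod 947)
20^19 = 20^16 · 20^2 · 20^1 ≡ 131 · 400 · 20 ≡ 618 (mod 947).
So s = 618; s⁻¹ ≡ 213 (mod 947).
m = c₂ · s⁻¹ mod 947 = 576 · 213 mod 947 = 525.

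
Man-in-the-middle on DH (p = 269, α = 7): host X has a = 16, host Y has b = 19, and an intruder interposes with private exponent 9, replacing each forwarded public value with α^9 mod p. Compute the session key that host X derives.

Host X receives an intruder's public value M = 7^9 mod 269 instead of the honest one.
7^1 ≡ 7 (mod 269)
7^2 = (7^1)^2 ≡ 7^2 = 49 ≡ 49 (mod 269)
7^4 = (7^2)^2 ≡ 49^2 = 2401 ≡ 249 (mod 269)
7^8 = (7^4)^2 ≡ 249^2 = 62001 ≡ 131 (mod 269)
7^9 = 7^8 · 7^1 ≡ 131 · 7 ≡ 110 (mod 269).
So M = 110. Host X computes K = M^16 mod 269.
110^1 ≡ 110 (mod 269)
110^2 = (110^1)^2 ≡ 110^2 = 12100 ≡ 264 (mod 269)
110^4 = (110^2)^2 ≡ 264^2 = 69696 ≡ 25 (mod 269)
110^8 = (110^4)^2 ≡ 25^2 = 625 ≡ 87 (mod 269)
110^16 = (110^8)^2 ≡ 87^2 = 7569 ≡ 37 (mod 269)

37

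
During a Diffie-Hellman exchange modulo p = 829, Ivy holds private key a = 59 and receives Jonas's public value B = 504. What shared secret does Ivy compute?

289

Shared key K = 504^59 mod 829.
504^1 ≡ 504 (mod 829)
504^2 = (504^1)^2 ≡ 504^2 = 254016 ≡ 342 (mod 829)
504^4 = (504^2)^2 ≡ 342^2 = 116964 ≡ 75 (mod 829)
504^8 = (504^4)^2 ≡ 75^2 = 5625 ≡ 651 (mod 829)
504^16 = (504^8)^2 ≡ 651^2 = 423801 ≡ 182 (mod 829)
504^32 = (504^16)^2 ≡ 182^2 = 33124 ≡ 793 (mod 829)
504^59 = 504^32 · 504^16 · 504^8 · 504^2 · 504^1 ≡ 793 · 182 · 651 · 342 · 504 ≡ 289 (mod 829).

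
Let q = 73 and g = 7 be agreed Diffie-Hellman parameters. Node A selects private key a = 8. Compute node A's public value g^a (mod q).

64

Public value = 7^8 (mod 73).
7^1 ≡ 7 (mod 73)
7^2 = (7^1)^2 ≡ 7^2 = 49 ≡ 49 (mod 73)
7^4 = (7^2)^2 ≡ 49^2 = 2401 ≡ 65 (mod 73)
7^8 = (7^4)^2 ≡ 65^2 = 4225 ≡ 64 (mod 73)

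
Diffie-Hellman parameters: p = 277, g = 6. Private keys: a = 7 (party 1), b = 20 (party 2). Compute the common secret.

241

Party 1 sends A = g^a mod p = 6^7 mod 277.
6^1 ≡ 6 (mod 277)
6^2 = (6^1)^2 ≡ 6^2 = 36 ≡ 36 (mod 277)
6^4 = (6^2)^2 ≡ 36^2 = 1296 ≡ 188 (mod 277)
6^7 = 6^4 · 6^2 · 6^1 ≡ 188 · 36 · 6 ≡ 166 (mod 277).
So A = 166. Party 2 then computes K = A^b mod p = 166^20 mod 277.
166^1 ≡ 166 (mod 277)
166^2 = (166^1)^2 ≡ 166^2 = 27556 ≡ 133 (mod 277)
166^4 = (166^2)^2 ≡ 133^2 = 17689 ≡ 238 (mod 277)
166^8 = (166^4)^2 ≡ 238^2 = 56644 ≡ 136 (mod 277)
166^16 = (166^8)^2 ≡ 136^2 = 18496 ≡ 214 (mod 277)
166^20 = 166^16 · 166^4 ≡ 214 · 238 ≡ 241 (mod 277).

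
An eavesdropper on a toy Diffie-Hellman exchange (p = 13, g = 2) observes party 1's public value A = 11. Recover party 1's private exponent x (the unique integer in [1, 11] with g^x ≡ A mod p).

Try successive powers of 2 modulo 13:
2^1 ≡ 2
2^2 ≡ 4
2^3 ≡ 8
2^4 ≡ 3
2^5 ≡ 6
2^6 ≡ 12
2^7 ≡ 11
Found: x = 7.

7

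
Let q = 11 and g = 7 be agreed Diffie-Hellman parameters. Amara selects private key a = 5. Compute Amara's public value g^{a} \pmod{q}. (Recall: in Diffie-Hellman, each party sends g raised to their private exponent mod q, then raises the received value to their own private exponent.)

Public value = 7^{5} \pmod{11}.
7^1 ≡ 7 (mod 11)
7^2 = (7^1)^2 ≡ 7^2 = 49 ≡ 5 (mod 11)
7^4 = (7^2)^2 ≡ 5^2 = 25 ≡ 3 (mod 11)
7^5 = 7^4 · 7^1 ≡ 3 · 7 ≡ 10 (mod 11).

10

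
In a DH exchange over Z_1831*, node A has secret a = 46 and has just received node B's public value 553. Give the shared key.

Shared key K = 553^46 mod 1831.
553^1 ≡ 553 (mod 1831)
553^2 = (553^1)^2 ≡ 553^2 = 305809 ≡ 32 (mod 1831)
553^4 = (553^2)^2 ≡ 32^2 = 1024 ≡ 1024 (mod 1831)
553^8 = (553^4)^2 ≡ 1024^2 = 1048576 ≡ 1244 (mod 1831)
553^16 = (553^8)^2 ≡ 1244^2 = 1547536 ≡ 341 (mod 1831)
553^32 = (553^16)^2 ≡ 341^2 = 116281 ≡ 928 (mod 1831)
553^46 = 553^32 · 553^8 · 553^4 · 553^2 ≡ 928 · 1244 · 1024 · 32 ≡ 734 (mod 1831).

734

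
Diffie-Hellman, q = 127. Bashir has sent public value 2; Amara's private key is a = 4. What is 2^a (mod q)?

Shared key K = 2^4 mod 127.
2^1 ≡ 2 (mod 127)
2^2 = (2^1)^2 ≡ 2^2 = 4 ≡ 4 (mod 127)
2^4 = (2^2)^2 ≡ 4^2 = 16 ≡ 16 (mod 127)

16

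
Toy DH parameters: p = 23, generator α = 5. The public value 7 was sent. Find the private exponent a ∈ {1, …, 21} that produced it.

19

Try successive powers of 5 modulo 23:
5^1 ≡ 5
5^2 ≡ 2
5^3 ≡ 10
5^4 ≡ 4
5^5 ≡ 20
5^6 ≡ 8
5^7 ≡ 17
5^8 ≡ 16
5^9 ≡ 11
5^10 ≡ 9
5^11 ≡ 22
5^12 ≡ 18
5^13 ≡ 21
5^14 ≡ 13
5^15 ≡ 19
5^16 ≡ 3
5^17 ≡ 15
5^18 ≡ 6
5^19 ≡ 7
Found: a = 19.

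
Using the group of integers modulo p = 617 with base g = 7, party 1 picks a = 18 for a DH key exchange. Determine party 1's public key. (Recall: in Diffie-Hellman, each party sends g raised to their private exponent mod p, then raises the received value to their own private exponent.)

Public value = 7^18 mod 617.
7^1 ≡ 7 (mod 617)
7^2 = (7^1)^2 ≡ 7^2 = 49 ≡ 49 (mod 617)
7^4 = (7^2)^2 ≡ 49^2 = 2401 ≡ 550 (mod 617)
7^8 = (7^4)^2 ≡ 550^2 = 302500 ≡ 170 (mod 617)
7^16 = (7^8)^2 ≡ 170^2 = 28900 ≡ 518 (mod 617)
7^18 = 7^16 · 7^2 ≡ 518 · 49 ≡ 85 (mod 617).

85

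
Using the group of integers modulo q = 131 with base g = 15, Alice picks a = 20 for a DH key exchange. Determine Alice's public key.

52

Public value = 15^20 mod 131.
15^1 ≡ 15 (mod 131)
15^2 = (15^1)^2 ≡ 15^2 = 225 ≡ 94 (mod 131)
15^4 = (15^2)^2 ≡ 94^2 = 8836 ≡ 59 (mod 131)
15^8 = (15^4)^2 ≡ 59^2 = 3481 ≡ 75 (mod 131)
15^16 = (15^8)^2 ≡ 75^2 = 5625 ≡ 123 (mod 131)
15^20 = 15^16 · 15^4 ≡ 123 · 59 ≡ 52 (mod 131).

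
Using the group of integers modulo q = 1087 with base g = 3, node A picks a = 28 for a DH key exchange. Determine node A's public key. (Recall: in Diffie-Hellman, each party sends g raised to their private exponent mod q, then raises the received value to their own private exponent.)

Public value = 3^28 (mod 1087).
3^1 ≡ 3 (mod 1087)
3^2 = (3^1)^2 ≡ 3^2 = 9 ≡ 9 (mod 1087)
3^4 = (3^2)^2 ≡ 9^2 = 81 ≡ 81 (mod 1087)
3^8 = (3^4)^2 ≡ 81^2 = 6561 ≡ 39 (mod 1087)
3^16 = (3^8)^2 ≡ 39^2 = 1521 ≡ 434 (mod 1087)
3^28 = 3^16 · 3^8 · 3^4 ≡ 434 · 39 · 81 ≡ 299 (mod 1087).

299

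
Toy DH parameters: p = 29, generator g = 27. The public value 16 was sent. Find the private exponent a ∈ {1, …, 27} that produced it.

4

Try successive powers of 27 modulo 29:
27^1 ≡ 27
27^2 ≡ 4
27^3 ≡ 21
27^4 ≡ 16
Found: a = 4.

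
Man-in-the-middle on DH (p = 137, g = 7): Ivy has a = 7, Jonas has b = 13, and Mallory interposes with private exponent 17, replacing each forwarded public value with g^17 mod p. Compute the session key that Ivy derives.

Ivy receives Mallory's public value M = 7^17 mod 137 instead of the honest one.
7^1 ≡ 7 (mod 137)
7^2 = (7^1)^2 ≡ 7^2 = 49 ≡ 49 (mod 137)
7^4 = (7^2)^2 ≡ 49^2 = 2401 ≡ 72 (mod 137)
7^8 = (7^4)^2 ≡ 72^2 = 5184 ≡ 115 (mod 137)
7^16 = (7^8)^2 ≡ 115^2 = 13225 ≡ 73 (mod 137)
7^17 = 7^16 · 7^1 ≡ 73 · 7 ≡ 100 (mod 137).
So M = 100. Ivy computes K = M^7 mod 137.
100^1 ≡ 100 (mod 137)
100^2 = (100^1)^2 ≡ 100^2 = 10000 ≡ 136 (mod 137)
100^4 = (100^2)^2 ≡ 136^2 = 18496 ≡ 1 (mod 137)
100^7 = 100^4 · 100^2 · 100^1 ≡ 1 · 136 · 100 ≡ 37 (mod 137).

37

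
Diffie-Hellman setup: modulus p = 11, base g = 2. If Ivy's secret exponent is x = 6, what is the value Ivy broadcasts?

Public value = 2^6 (mod 11).
2^1 ≡ 2 (mod 11)
2^2 = (2^1)^2 ≡ 2^2 = 4 ≡ 4 (mod 11)
2^4 = (2^2)^2 ≡ 4^2 = 16 ≡ 5 (mod 11)
2^6 = 2^4 · 2^2 ≡ 5 · 4 ≡ 9 (mod 11).

9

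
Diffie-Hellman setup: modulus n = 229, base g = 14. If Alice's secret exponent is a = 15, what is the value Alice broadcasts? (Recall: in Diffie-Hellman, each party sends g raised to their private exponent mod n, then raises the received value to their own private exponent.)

Public value = 14^15 mod 229.
14^1 ≡ 14 (mod 229)
14^2 = (14^1)^2 ≡ 14^2 = 196 ≡ 196 (mod 229)
14^4 = (14^2)^2 ≡ 196^2 = 38416 ≡ 173 (mod 229)
14^8 = (14^4)^2 ≡ 173^2 = 29929 ≡ 159 (mod 229)
14^15 = 14^8 · 14^4 · 14^2 · 14^1 ≡ 159 · 173 · 196 · 14 ≡ 121 (mod 229).

121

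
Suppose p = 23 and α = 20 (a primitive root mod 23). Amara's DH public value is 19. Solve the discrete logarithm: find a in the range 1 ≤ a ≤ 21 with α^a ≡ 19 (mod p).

3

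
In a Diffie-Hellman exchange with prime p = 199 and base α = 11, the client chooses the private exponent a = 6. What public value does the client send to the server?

63

Public value = 11^{6} \pmod{199}.
11^1 ≡ 11 (mod 199)
11^2 = (11^1)^2 ≡ 11^2 = 121 ≡ 121 (mod 199)
11^4 = (11^2)^2 ≡ 121^2 = 14641 ≡ 114 (mod 199)
11^6 = 11^4 · 11^2 ≡ 114 · 121 ≡ 63 (mod 199).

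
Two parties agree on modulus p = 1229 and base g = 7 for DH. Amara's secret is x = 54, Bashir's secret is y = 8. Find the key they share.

Amara sends A = g^x mod p = 7^54 mod 1229.
7^1 ≡ 7 (mod 1229)
7^2 = (7^1)^2 ≡ 7^2 = 49 ≡ 49 (mod 1229)
7^4 = (7^2)^2 ≡ 49^2 = 2401 ≡ 1172 (mod 1229)
7^8 = (7^4)^2 ≡ 1172^2 = 1373584 ≡ 791 (mod 1229)
7^16 = (7^8)^2 ≡ 791^2 = 625681 ≡ 120 (mod 1229)
7^32 = (7^16)^2 ≡ 120^2 = 14400 ≡ 881 (mod 1229)
7^54 = 7^32 · 7^16 · 7^4 · 7^2 ≡ 881 · 120 · 1172 · 49 ≡ 1122 (mod 1229).
So A = 1122. Bashir then computes K = A^y mod p = 1122^8 mod 1229.
1122^1 ≡ 1122 (mod 1229)
1122^2 = (1122^1)^2 ≡ 1122^2 = 1258884 ≡ 388 (mod 1229)
1122^4 = (1122^2)^2 ≡ 388^2 = 150544 ≡ 606 (mod 1229)
1122^8 = (1122^4)^2 ≡ 606^2 = 367236 ≡ 994 (mod 1229)

994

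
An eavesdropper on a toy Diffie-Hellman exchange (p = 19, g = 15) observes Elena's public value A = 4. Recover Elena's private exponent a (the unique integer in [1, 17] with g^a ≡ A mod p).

Try successive powers of 15 modulo 19:
15^1 ≡ 15
15^2 ≡ 16
15^3 ≡ 12
15^4 ≡ 9
15^5 ≡ 2
15^6 ≡ 11
15^7 ≡ 13
15^8 ≡ 5
15^9 ≡ 18
15^10 ≡ 4
Found: a = 10.

10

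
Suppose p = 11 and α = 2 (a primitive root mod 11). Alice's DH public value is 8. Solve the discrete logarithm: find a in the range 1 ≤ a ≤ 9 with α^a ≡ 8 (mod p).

3

Try successive powers of 2 modulo 11:
2^1 ≡ 2
2^2 ≡ 4
2^3 ≡ 8
Found: a = 3.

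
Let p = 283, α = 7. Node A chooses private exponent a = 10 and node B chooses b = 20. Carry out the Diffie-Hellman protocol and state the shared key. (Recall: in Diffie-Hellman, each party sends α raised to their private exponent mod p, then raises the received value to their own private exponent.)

174

Node A sends A = α^a mod p = 7^10 mod 283.
7^1 ≡ 7 (mod 283)
7^2 = (7^1)^2 ≡ 7^2 = 49 ≡ 49 (mod 283)
7^4 = (7^2)^2 ≡ 49^2 = 2401 ≡ 137 (mod 283)
7^8 = (7^4)^2 ≡ 137^2 = 18769 ≡ 91 (mod 283)
7^10 = 7^8 · 7^2 ≡ 91 · 49 ≡ 214 (mod 283).
So A = 214. Node B then computes K = A^b mod p = 214^20 mod 283.
214^1 ≡ 214 (mod 283)
214^2 = (214^1)^2 ≡ 214^2 = 45796 ≡ 233 (mod 283)
214^4 = (214^2)^2 ≡ 233^2 = 54289 ≡ 236 (mod 283)
214^8 = (214^4)^2 ≡ 236^2 = 55696 ≡ 228 (mod 283)
214^16 = (214^8)^2 ≡ 228^2 = 51984 ≡ 195 (mod 283)
214^20 = 214^16 · 214^4 ≡ 195 · 236 ≡ 174 (mod 283).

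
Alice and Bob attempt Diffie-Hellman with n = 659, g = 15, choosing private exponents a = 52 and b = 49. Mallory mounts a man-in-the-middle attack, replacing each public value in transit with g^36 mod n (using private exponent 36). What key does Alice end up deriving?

628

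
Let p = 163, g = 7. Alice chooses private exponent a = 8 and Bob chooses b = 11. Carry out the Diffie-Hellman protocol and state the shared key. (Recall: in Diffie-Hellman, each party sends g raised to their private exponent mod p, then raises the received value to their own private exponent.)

96

Bob sends B = g^b mod p = 7^11 mod 163.
7^1 ≡ 7 (mod 163)
7^2 = (7^1)^2 ≡ 7^2 = 49 ≡ 49 (mod 163)
7^4 = (7^2)^2 ≡ 49^2 = 2401 ≡ 119 (mod 163)
7^8 = (7^4)^2 ≡ 119^2 = 14161 ≡ 143 (mod 163)
7^11 = 7^8 · 7^2 · 7^1 ≡ 143 · 49 · 7 ≡ 149 (mod 163).
So B = 149. Alice then computes K = B^a mod p = 149^8 mod 163.
149^1 ≡ 149 (mod 163)
149^2 = (149^1)^2 ≡ 149^2 = 22201 ≡ 33 (mod 163)
149^4 = (149^2)^2 ≡ 33^2 = 1089 ≡ 111 (mod 163)
149^8 = (149^4)^2 ≡ 111^2 = 12321 ≡ 96 (mod 163)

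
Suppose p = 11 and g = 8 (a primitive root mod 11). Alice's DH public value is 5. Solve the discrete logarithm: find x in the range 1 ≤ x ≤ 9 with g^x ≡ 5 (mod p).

Try successive powers of 8 modulo 11:
8^1 ≡ 8
8^2 ≡ 9
8^3 ≡ 6
8^4 ≡ 4
8^5 ≡ 10
8^6 ≡ 3
8^7 ≡ 2
8^8 ≡ 5
Found: x = 8.

8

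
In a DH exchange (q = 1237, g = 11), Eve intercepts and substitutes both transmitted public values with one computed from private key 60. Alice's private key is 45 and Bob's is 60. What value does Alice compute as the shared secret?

Alice receives Eve's public value M = 11^60 mod 1237 instead of the honest one.
11^1 ≡ 11 (mod 1237)
11^2 = (11^1)^2 ≡ 11^2 = 121 ≡ 121 (mod 1237)
11^4 = (11^2)^2 ≡ 121^2 = 14641 ≡ 1034 (mod 1237)
11^8 = (11^4)^2 ≡ 1034^2 = 1069156 ≡ 388 (mod 1237)
11^16 = (11^8)^2 ≡ 388^2 = 150544 ≡ 867 (mod 1237)
11^32 = (11^16)^2 ≡ 867^2 = 751689 ≡ 830 (mod 1237)
11^60 = 11^32 · 11^16 · 11^8 · 11^4 ≡ 830 · 867 · 388 · 1034 ≡ 226 (mod 1237).
So M = 226. Alice computes K = M^45 mod 1237.
226^1 ≡ 226 (mod 1237)
226^2 = (226^1)^2 ≡ 226^2 = 51076 ≡ 359 (mod 1237)
226^4 = (226^2)^2 ≡ 359^2 = 128881 ≡ 233 (mod 1237)
226^8 = (226^4)^2 ≡ 233^2 = 54289 ≡ 1098 (mod 1237)
226^16 = (226^8)^2 ≡ 1098^2 = 1205604 ≡ 766 (mod 1237)
226^32 = (226^16)^2 ≡ 766^2 = 586756 ≡ 418 (mod 1237)
226^45 = 226^32 · 226^8 · 226^4 · 226^1 ≡ 418 · 1098 · 233 · 226 ≡ 71 (mod 1237).

71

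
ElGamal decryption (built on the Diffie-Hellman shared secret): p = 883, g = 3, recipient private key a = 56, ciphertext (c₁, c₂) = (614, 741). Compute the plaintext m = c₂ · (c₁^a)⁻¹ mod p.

314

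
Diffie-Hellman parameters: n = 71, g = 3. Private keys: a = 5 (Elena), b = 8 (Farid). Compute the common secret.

Elena sends A = g^a mod n = 3^5 mod 71.
3^1 ≡ 3 (mod 71)
3^2 = (3^1)^2 ≡ 3^2 = 9 ≡ 9 (mod 71)
3^4 = (3^2)^2 ≡ 9^2 = 81 ≡ 10 (mod 71)
3^5 = 3^4 · 3^1 ≡ 10 · 3 ≡ 30 (mod 71).
So A = 30. Farid then computes K = A^b mod n = 30^8 mod 71.
30^1 ≡ 30 (mod 71)
30^2 = (30^1)^2 ≡ 30^2 = 900 ≡ 48 (mod 71)
30^4 = (30^2)^2 ≡ 48^2 = 2304 ≡ 32 (mod 71)
30^8 = (30^4)^2 ≡ 32^2 = 1024 ≡ 30 (mod 71)

30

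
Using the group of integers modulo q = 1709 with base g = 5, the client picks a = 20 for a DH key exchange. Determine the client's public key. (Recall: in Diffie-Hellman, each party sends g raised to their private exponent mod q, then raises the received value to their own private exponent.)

Public value = 5^{20} \pmod{1709}.
5^1 ≡ 5 (mod 1709)
5^2 = (5^1)^2 ≡ 5^2 = 25 ≡ 25 (mod 1709)
5^4 = (5^2)^2 ≡ 25^2 = 625 ≡ 625 (mod 1709)
5^8 = (5^4)^2 ≡ 625^2 = 390625 ≡ 973 (mod 1709)
5^16 = (5^8)^2 ≡ 973^2 = 946729 ≡ 1652 (mod 1709)
5^20 = 5^16 · 5^4 ≡ 1652 · 625 ≡ 264 (mod 1709).

264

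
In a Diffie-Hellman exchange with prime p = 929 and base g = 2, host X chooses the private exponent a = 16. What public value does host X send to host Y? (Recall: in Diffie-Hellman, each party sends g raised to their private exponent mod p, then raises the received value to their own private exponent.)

Public value = 2^16 mod 929.
2^1 ≡ 2 (mod 929)
2^2 = (2^1)^2 ≡ 2^2 = 4 ≡ 4 (mod 929)
2^4 = (2^2)^2 ≡ 4^2 = 16 ≡ 16 (mod 929)
2^8 = (2^4)^2 ≡ 16^2 = 256 ≡ 256 (mod 929)
2^16 = (2^8)^2 ≡ 256^2 = 65536 ≡ 506 (mod 929)

506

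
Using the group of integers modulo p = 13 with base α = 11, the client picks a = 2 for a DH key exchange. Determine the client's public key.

Public value = 11^2 mod 13.
11^1 ≡ 11 (mod 13)
11^2 = (11^1)^2 ≡ 11^2 = 121 ≡ 4 (mod 13)

4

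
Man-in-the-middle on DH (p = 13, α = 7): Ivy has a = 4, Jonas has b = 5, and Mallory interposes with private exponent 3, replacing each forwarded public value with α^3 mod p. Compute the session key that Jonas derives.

5

Jonas receives Mallory's public value M = 7^3 mod 13 instead of the honest one.
7^1 ≡ 7 (mod 13)
7^2 = (7^1)^2 ≡ 7^2 = 49 ≡ 10 (mod 13)
7^3 = 7^2 · 7^1 ≡ 10 · 7 ≡ 5 (mod 13).
So M = 5. Jonas computes K = M^5 mod 13.
5^1 ≡ 5 (mod 13)
5^2 = (5^1)^2 ≡ 5^2 = 25 ≡ 12 (mod 13)
5^4 = (5^2)^2 ≡ 12^2 = 144 ≡ 1 (mod 13)
5^5 = 5^4 · 5^1 ≡ 1 · 5 ≡ 5 (mod 13).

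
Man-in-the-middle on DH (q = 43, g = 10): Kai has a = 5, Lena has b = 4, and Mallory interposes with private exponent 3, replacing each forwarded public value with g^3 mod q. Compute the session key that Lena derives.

21

Lena receives Mallory's public value M = 10^3 mod 43 instead of the honest one.
10^1 ≡ 10 (mod 43)
10^2 = (10^1)^2 ≡ 10^2 = 100 ≡ 14 (mod 43)
10^3 = 10^2 · 10^1 ≡ 14 · 10 ≡ 11 (mod 43).
So M = 11. Lena computes K = M^4 mod 43.
11^1 ≡ 11 (mod 43)
11^2 = (11^1)^2 ≡ 11^2 = 121 ≡ 35 (mod 43)
11^4 = (11^2)^2 ≡ 35^2 = 1225 ≡ 21 (mod 43)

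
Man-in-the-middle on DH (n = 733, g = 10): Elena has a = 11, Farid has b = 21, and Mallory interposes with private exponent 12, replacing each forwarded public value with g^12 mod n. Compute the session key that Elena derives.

588

Elena receives Mallory's public value M = 10^12 mod 733 instead of the honest one.
10^1 ≡ 10 (mod 733)
10^2 = (10^1)^2 ≡ 10^2 = 100 ≡ 100 (mod 733)
10^4 = (10^2)^2 ≡ 100^2 = 10000 ≡ 471 (mod 733)
10^8 = (10^4)^2 ≡ 471^2 = 221841 ≡ 475 (mod 733)
10^12 = 10^8 · 10^4 ≡ 475 · 471 ≡ 160 (mod 733).
So M = 160. Elena computes K = M^11 mod 733.
160^1 ≡ 160 (mod 733)
160^2 = (160^1)^2 ≡ 160^2 = 25600 ≡ 678 (mod 733)
160^4 = (160^2)^2 ≡ 678^2 = 459684 ≡ 93 (mod 733)
160^8 = (160^4)^2 ≡ 93^2 = 8649 ≡ 586 (mod 733)
160^11 = 160^8 · 160^2 · 160^1 ≡ 586 · 678 · 160 ≡ 588 (mod 733).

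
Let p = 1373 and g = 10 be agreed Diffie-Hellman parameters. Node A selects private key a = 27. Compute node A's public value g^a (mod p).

868

Public value = 10^27 (mod 1373).
10^1 ≡ 10 (mod 1373)
10^2 = (10^1)^2 ≡ 10^2 = 100 ≡ 100 (mod 1373)
10^4 = (10^2)^2 ≡ 100^2 = 10000 ≡ 389 (mod 1373)
10^8 = (10^4)^2 ≡ 389^2 = 151321 ≡ 291 (mod 1373)
10^16 = (10^8)^2 ≡ 291^2 = 84681 ≡ 928 (mod 1373)
10^27 = 10^16 · 10^8 · 10^2 · 10^1 ≡ 928 · 291 · 100 · 10 ≡ 868 (mod 1373).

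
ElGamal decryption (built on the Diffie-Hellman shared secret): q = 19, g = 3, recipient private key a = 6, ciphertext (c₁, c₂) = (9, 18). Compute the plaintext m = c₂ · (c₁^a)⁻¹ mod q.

12

Shared mask s = c₁^a mod q = 9^6 mod 19.
9^1 ≡ 9 (mod 19)
9^2 = (9^1)^2 ≡ 9^2 = 81 ≡ 5 (mod 19)
9^4 = (9^2)^2 ≡ 5^2 = 25 ≡ 6 (mod 19)
9^6 = 9^4 · 9^2 ≡ 6 · 5 ≡ 11 (mod 19).
So s = 11; s⁻¹ ≡ 7 (mod 19).
m = c₂ · s⁻¹ mod 19 = 18 · 7 mod 19 = 12.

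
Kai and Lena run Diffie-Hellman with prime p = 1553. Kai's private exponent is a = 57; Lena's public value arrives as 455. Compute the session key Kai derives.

Shared key K = 455^57 mod 1553.
455^1 ≡ 455 (mod 1553)
455^2 = (455^1)^2 ≡ 455^2 = 207025 ≡ 476 (mod 1553)
455^4 = (455^2)^2 ≡ 476^2 = 226576 ≡ 1391 (mod 1553)
455^8 = (455^4)^2 ≡ 1391^2 = 1934881 ≡ 1396 (mod 1553)
455^16 = (455^8)^2 ≡ 1396^2 = 1948816 ≡ 1354 (mod 1553)
455^32 = (455^16)^2 ≡ 1354^2 = 1833316 ≡ 776 (mod 1553)
455^57 = 455^32 · 455^16 · 455^8 · 455^1 ≡ 776 · 1354 · 1396 · 455 ≡ 1075 (mod 1553).

1075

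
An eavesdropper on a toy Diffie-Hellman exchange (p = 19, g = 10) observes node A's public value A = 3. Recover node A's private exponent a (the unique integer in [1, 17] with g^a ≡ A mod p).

Try successive powers of 10 modulo 19:
10^1 ≡ 10
10^2 ≡ 5
10^3 ≡ 12
10^4 ≡ 6
10^5 ≡ 3
Found: a = 5.

5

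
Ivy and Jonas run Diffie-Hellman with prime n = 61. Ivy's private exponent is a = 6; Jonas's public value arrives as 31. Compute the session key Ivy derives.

41

Shared key K = 31^6 mod 61.
31^1 ≡ 31 (mod 61)
31^2 = (31^1)^2 ≡ 31^2 = 961 ≡ 46 (mod 61)
31^4 = (31^2)^2 ≡ 46^2 = 2116 ≡ 42 (mod 61)
31^6 = 31^4 · 31^2 ≡ 42 · 46 ≡ 41 (mod 61).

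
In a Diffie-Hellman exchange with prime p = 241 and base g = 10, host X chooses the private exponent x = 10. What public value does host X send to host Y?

Public value = 10^10 mod 241.
10^1 ≡ 10 (mod 241)
10^2 = (10^1)^2 ≡ 10^2 = 100 ≡ 100 (mod 241)
10^4 = (10^2)^2 ≡ 100^2 = 10000 ≡ 119 (mod 241)
10^8 = (10^4)^2 ≡ 119^2 = 14161 ≡ 183 (mod 241)
10^10 = 10^8 · 10^2 ≡ 183 · 100 ≡ 225 (mod 241).

225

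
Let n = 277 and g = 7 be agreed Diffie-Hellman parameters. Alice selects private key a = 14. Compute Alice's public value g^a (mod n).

Public value = 7^14 (mod 277).
7^1 ≡ 7 (mod 277)
7^2 = (7^1)^2 ≡ 7^2 = 49 ≡ 49 (mod 277)
7^4 = (7^2)^2 ≡ 49^2 = 2401 ≡ 185 (mod 277)
7^8 = (7^4)^2 ≡ 185^2 = 34225 ≡ 154 (mod 277)
7^14 = 7^8 · 7^4 · 7^2 ≡ 154 · 185 · 49 ≡ 207 (mod 277).

207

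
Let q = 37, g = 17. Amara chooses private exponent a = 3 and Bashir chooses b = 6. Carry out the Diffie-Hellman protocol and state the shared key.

Amara sends A = g^a mod q = 17^3 mod 37.
17^1 ≡ 17 (mod 37)
17^2 = (17^1)^2 ≡ 17^2 = 289 ≡ 30 (mod 37)
17^3 = 17^2 · 17^1 ≡ 30 · 17 ≡ 29 (mod 37).
So A = 29. Bashir then computes K = A^b mod q = 29^6 mod 37.
29^1 ≡ 29 (mod 37)
29^2 = (29^1)^2 ≡ 29^2 = 841 ≡ 27 (mod 37)
29^4 = (29^2)^2 ≡ 27^2 = 729 ≡ 26 (mod 37)
29^6 = 29^4 · 29^2 ≡ 26 · 27 ≡ 36 (mod 37).

36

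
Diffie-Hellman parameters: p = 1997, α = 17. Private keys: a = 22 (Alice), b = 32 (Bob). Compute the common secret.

1763

Bob sends B = α^b mod p = 17^32 mod 1997.
17^1 ≡ 17 (mod 1997)
17^2 = (17^1)^2 ≡ 17^2 = 289 ≡ 289 (mod 1997)
17^4 = (17^2)^2 ≡ 289^2 = 83521 ≡ 1644 (mod 1997)
17^8 = (17^4)^2 ≡ 1644^2 = 2702736 ≡ 795 (mod 1997)
17^16 = (17^8)^2 ≡ 795^2 = 632025 ≡ 973 (mod 1997)
17^32 = (17^16)^2 ≡ 973^2 = 946729 ≡ 151 (mod 1997)
So B = 151. Alice then computes K = B^a mod p = 151^22 mod 1997.
151^1 ≡ 151 (mod 1997)
151^2 = (151^1)^2 ≡ 151^2 = 22801 ≡ 834 (mod 1997)
151^4 = (151^2)^2 ≡ 834^2 = 695556 ≡ 600 (mod 1997)
151^8 = (151^4)^2 ≡ 600^2 = 360000 ≡ 540 (mod 1997)
151^16 = (151^8)^2 ≡ 540^2 = 291600 ≡ 38 (mod 1997)
151^22 = 151^16 · 151^4 · 151^2 ≡ 38 · 600 · 834 ≡ 1763 (mod 1997).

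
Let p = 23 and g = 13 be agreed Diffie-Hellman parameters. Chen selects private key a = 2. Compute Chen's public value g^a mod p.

8

Public value = 13^2 mod 23.
13^1 ≡ 13 (mod 23)
13^2 = (13^1)^2 ≡ 13^2 = 169 ≡ 8 (mod 23)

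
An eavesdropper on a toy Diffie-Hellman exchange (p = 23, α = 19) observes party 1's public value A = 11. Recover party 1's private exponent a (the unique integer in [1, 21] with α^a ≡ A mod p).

Try successive powers of 19 modulo 23:
19^1 ≡ 19
19^2 ≡ 16
19^3 ≡ 5
19^4 ≡ 3
19^5 ≡ 11
Found: a = 5.

5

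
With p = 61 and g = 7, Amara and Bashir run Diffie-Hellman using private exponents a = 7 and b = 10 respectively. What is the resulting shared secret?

48

Amara sends A = g^a mod p = 7^7 mod 61.
7^1 ≡ 7 (mod 61)
7^2 = (7^1)^2 ≡ 7^2 = 49 ≡ 49 (mod 61)
7^4 = (7^2)^2 ≡ 49^2 = 2401 ≡ 22 (mod 61)
7^7 = 7^4 · 7^2 · 7^1 ≡ 22 · 49 · 7 ≡ 43 (mod 61).
So A = 43. Bashir then computes K = A^b mod p = 43^10 mod 61.
43^1 ≡ 43 (mod 61)
43^2 = (43^1)^2 ≡ 43^2 = 1849 ≡ 19 (mod 61)
43^4 = (43^2)^2 ≡ 19^2 = 361 ≡ 56 (mod 61)
43^8 = (43^4)^2 ≡ 56^2 = 3136 ≡ 25 (mod 61)
43^10 = 43^8 · 43^2 ≡ 25 · 19 ≡ 48 (mod 61).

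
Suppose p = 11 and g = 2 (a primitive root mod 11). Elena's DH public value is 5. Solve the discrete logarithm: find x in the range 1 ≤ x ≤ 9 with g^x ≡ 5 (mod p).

Try successive powers of 2 modulo 11:
2^1 ≡ 2
2^2 ≡ 4
2^3 ≡ 8
2^4 ≡ 5
Found: x = 4.

4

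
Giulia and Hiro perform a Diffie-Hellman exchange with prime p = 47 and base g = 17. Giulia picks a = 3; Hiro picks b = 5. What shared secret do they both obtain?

Hiro sends B = g^b mod p = 17^5 mod 47.
17^1 ≡ 17 (mod 47)
17^2 = (17^1)^2 ≡ 17^2 = 289 ≡ 7 (mod 47)
17^4 = (17^2)^2 ≡ 7^2 = 49 ≡ 2 (mod 47)
17^5 = 17^4 · 17^1 ≡ 2 · 17 ≡ 34 (mod 47).
So B = 34. Giulia then computes K = B^a mod p = 34^3 mod 47.
34^1 ≡ 34 (mod 47)
34^2 = (34^1)^2 ≡ 34^2 = 1156 ≡ 28 (mod 47)
34^3 = 34^2 · 34^1 ≡ 28 · 34 ≡ 12 (mod 47).

12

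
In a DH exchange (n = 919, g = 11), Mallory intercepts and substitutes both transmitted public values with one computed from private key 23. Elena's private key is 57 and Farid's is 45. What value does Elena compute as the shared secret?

Elena receives Mallory's public value M = 11^23 mod 919 instead of the honest one.
11^1 ≡ 11 (mod 919)
11^2 = (11^1)^2 ≡ 11^2 = 121 ≡ 121 (mod 919)
11^4 = (11^2)^2 ≡ 121^2 = 14641 ≡ 856 (mod 919)
11^8 = (11^4)^2 ≡ 856^2 = 732736 ≡ 293 (mod 919)
11^16 = (11^8)^2 ≡ 293^2 = 85849 ≡ 382 (mod 919)
11^23 = 11^16 · 11^4 · 11^2 · 11^1 ≡ 382 · 856 · 121 · 11 ≡ 818 (mod 919).
So M = 818. Elena computes K = M^57 mod 919.
818^1 ≡ 818 (mod 919)
818^2 = (818^1)^2 ≡ 818^2 = 669124 ≡ 92 (mod 919)
818^4 = (818^2)^2 ≡ 92^2 = 8464 ≡ 193 (mod 919)
818^8 = (818^4)^2 ≡ 193^2 = 37249 ≡ 489 (mod 919)
818^16 = (818^8)^2 ≡ 489^2 = 239121 ≡ 181 (mod 919)
818^32 = (818^16)^2 ≡ 181^2 = 32761 ≡ 596 (mod 919)
818^57 = 818^32 · 818^16 · 818^8 · 818^1 ≡ 596 · 181 · 489 · 818 ≡ 32 (mod 919).

32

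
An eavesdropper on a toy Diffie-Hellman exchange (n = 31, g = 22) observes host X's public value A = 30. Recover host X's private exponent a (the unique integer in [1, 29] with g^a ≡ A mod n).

15

Try successive powers of 22 modulo 31:
22^1 ≡ 22
22^2 ≡ 19
22^3 ≡ 15
22^4 ≡ 20
22^5 ≡ 6
22^6 ≡ 8
22^7 ≡ 21
22^8 ≡ 28
22^9 ≡ 27
22^10 ≡ 5
22^11 ≡ 17
22^12 ≡ 2
22^13 ≡ 13
22^14 ≡ 7
22^15 ≡ 30
Found: a = 15.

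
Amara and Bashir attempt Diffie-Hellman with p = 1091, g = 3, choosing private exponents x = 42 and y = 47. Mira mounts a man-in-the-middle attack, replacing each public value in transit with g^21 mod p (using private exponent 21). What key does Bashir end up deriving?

729

Bashir receives Mira's public value M = 3^21 mod 1091 instead of the honest one.
3^1 ≡ 3 (mod 1091)
3^2 = (3^1)^2 ≡ 3^2 = 9 ≡ 9 (mod 1091)
3^4 = (3^2)^2 ≡ 9^2 = 81 ≡ 81 (mod 1091)
3^8 = (3^4)^2 ≡ 81^2 = 6561 ≡ 15 (mod 1091)
3^16 = (3^8)^2 ≡ 15^2 = 225 ≡ 225 (mod 1091)
3^21 = 3^16 · 3^4 · 3^1 ≡ 225 · 81 · 3 ≡ 125 (mod 1091).
So M = 125. Bashir computes K = M^47 mod 1091.
125^1 ≡ 125 (mod 1091)
125^2 = (125^1)^2 ≡ 125^2 = 15625 ≡ 351 (mod 1091)
125^4 = (125^2)^2 ≡ 351^2 = 123201 ≡ 1009 (mod 1091)
125^8 = (125^4)^2 ≡ 1009^2 = 1018081 ≡ 178 (mod 1091)
125^16 = (125^8)^2 ≡ 178^2 = 31684 ≡ 45 (mod 1091)
125^32 = (125^16)^2 ≡ 45^2 = 2025 ≡ 934 (mod 1091)
125^47 = 125^32 · 125^8 · 125^4 · 125^2 · 125^1 ≡ 934 · 178 · 1009 · 351 · 125 ≡ 729 (mod 1091).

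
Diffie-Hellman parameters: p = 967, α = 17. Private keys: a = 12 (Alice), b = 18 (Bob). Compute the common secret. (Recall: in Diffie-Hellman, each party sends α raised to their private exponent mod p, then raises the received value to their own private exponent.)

Alice sends A = α^a mod p = 17^12 mod 967.
17^1 ≡ 17 (mod 967)
17^2 = (17^1)^2 ≡ 17^2 = 289 ≡ 289 (mod 967)
17^4 = (17^2)^2 ≡ 289^2 = 83521 ≡ 359 (mod 967)
17^8 = (17^4)^2 ≡ 359^2 = 128881 ≡ 270 (mod 967)
17^12 = 17^8 · 17^4 ≡ 270 · 359 ≡ 230 (mod 967).
So A = 230. Bob then computes K = A^b mod p = 230^18 mod 967.
230^1 ≡ 230 (mod 967)
230^2 = (230^1)^2 ≡ 230^2 = 52900 ≡ 682 (mod 967)
230^4 = (230^2)^2 ≡ 682^2 = 465124 ≡ 964 (mod 967)
230^8 = (230^4)^2 ≡ 964^2 = 929296 ≡ 9 (mod 967)
230^16 = (230^8)^2 ≡ 9^2 = 81 ≡ 81 (mod 967)
230^18 = 230^16 · 230^2 ≡ 81 · 682 ≡ 123 (mod 967).

123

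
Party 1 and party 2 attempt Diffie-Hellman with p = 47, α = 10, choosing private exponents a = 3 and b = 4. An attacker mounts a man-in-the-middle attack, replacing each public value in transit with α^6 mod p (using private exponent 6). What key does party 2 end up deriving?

37

Party 2 receives an attacker's public value M = 10^6 mod 47 instead of the honest one.
10^1 ≡ 10 (mod 47)
10^2 = (10^1)^2 ≡ 10^2 = 100 ≡ 6 (mod 47)
10^4 = (10^2)^2 ≡ 6^2 = 36 ≡ 36 (mod 47)
10^6 = 10^4 · 10^2 ≡ 36 · 6 ≡ 28 (mod 47).
So M = 28. Party 2 computes K = M^4 mod 47.
28^1 ≡ 28 (mod 47)
28^2 = (28^1)^2 ≡ 28^2 = 784 ≡ 32 (mod 47)
28^4 = (28^2)^2 ≡ 32^2 = 1024 ≡ 37 (mod 47)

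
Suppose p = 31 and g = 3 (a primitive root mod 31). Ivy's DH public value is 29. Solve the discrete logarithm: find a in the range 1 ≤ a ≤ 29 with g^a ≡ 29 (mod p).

Try successive powers of 3 modulo 31:
3^1 ≡ 3
3^2 ≡ 9
3^3 ≡ 27
3^4 ≡ 19
3^5 ≡ 26
3^6 ≡ 16
3^7 ≡ 17
3^8 ≡ 20
3^9 ≡ 29
Found: a = 9.

9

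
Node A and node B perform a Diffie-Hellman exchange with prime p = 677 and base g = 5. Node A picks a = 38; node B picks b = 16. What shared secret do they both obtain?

626

Node A sends A = g^a mod p = 5^38 mod 677.
5^1 ≡ 5 (mod 677)
5^2 = (5^1)^2 ≡ 5^2 = 25 ≡ 25 (mod 677)
5^4 = (5^2)^2 ≡ 25^2 = 625 ≡ 625 (mod 677)
5^8 = (5^4)^2 ≡ 625^2 = 390625 ≡ 673 (mod 677)
5^16 = (5^8)^2 ≡ 673^2 = 452929 ≡ 16 (mod 677)
5^32 = (5^16)^2 ≡ 16^2 = 256 ≡ 256 (mod 677)
5^38 = 5^32 · 5^4 · 5^2 ≡ 256 · 625 · 25 ≡ 284 (mod 677).
So A = 284. Node B then computes K = A^b mod p = 284^16 mod 677.
284^1 ≡ 284 (mod 677)
284^2 = (284^1)^2 ≡ 284^2 = 80656 ≡ 93 (mod 677)
284^4 = (284^2)^2 ≡ 93^2 = 8649 ≡ 525 (mod 677)
284^8 = (284^4)^2 ≡ 525^2 = 275625 ≡ 86 (mod 677)
284^16 = (284^8)^2 ≡ 86^2 = 7396 ≡ 626 (mod 677)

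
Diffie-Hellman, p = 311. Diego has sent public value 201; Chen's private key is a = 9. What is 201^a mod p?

94

Shared key K = 201^9 mod 311.
201^1 ≡ 201 (mod 311)
201^2 = (201^1)^2 ≡ 201^2 = 40401 ≡ 282 (mod 311)
201^4 = (201^2)^2 ≡ 282^2 = 79524 ≡ 219 (mod 311)
201^8 = (201^4)^2 ≡ 219^2 = 47961 ≡ 67 (mod 311)
201^9 = 201^8 · 201^1 ≡ 67 · 201 ≡ 94 (mod 311).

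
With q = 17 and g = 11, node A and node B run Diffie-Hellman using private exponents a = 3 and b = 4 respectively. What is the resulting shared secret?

Node A sends A = g^a mod q = 11^3 mod 17.
11^1 ≡ 11 (mod 17)
11^2 = (11^1)^2 ≡ 11^2 = 121 ≡ 2 (mod 17)
11^3 = 11^2 · 11^1 ≡ 2 · 11 ≡ 5 (mod 17).
So A = 5. Node B then computes K = A^b mod q = 5^4 mod 17.
5^1 ≡ 5 (mod 17)
5^2 = (5^1)^2 ≡ 5^2 = 25 ≡ 8 (mod 17)
5^4 = (5^2)^2 ≡ 8^2 = 64 ≡ 13 (mod 17)

13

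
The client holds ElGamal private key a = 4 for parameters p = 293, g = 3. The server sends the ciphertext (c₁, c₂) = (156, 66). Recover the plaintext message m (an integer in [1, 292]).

130

Shared mask s = c₁^a mod p = 156^4 mod 293.
156^1 ≡ 156 (mod 293)
156^2 = (156^1)^2 ≡ 156^2 = 24336 ≡ 17 (mod 293)
156^4 = (156^2)^2 ≡ 17^2 = 289 ≡ 289 (mod 293)
So s = 289; s⁻¹ ≡ 73 (mod 293).
m = c₂ · s⁻¹ mod 293 = 66 · 73 mod 293 = 130.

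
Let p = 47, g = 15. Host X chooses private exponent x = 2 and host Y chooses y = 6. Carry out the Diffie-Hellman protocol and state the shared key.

Host X sends A = g^x mod p = 15^2 mod 47.
15^1 ≡ 15 (mod 47)
15^2 = (15^1)^2 ≡ 15^2 = 225 ≡ 37 (mod 47)
So A = 37. Host Y then computes K = A^y mod p = 37^6 mod 47.
37^1 ≡ 37 (mod 47)
37^2 = (37^1)^2 ≡ 37^2 = 1369 ≡ 6 (mod 47)
37^4 = (37^2)^2 ≡ 6^2 = 36 ≡ 36 (mod 47)
37^6 = 37^4 · 37^2 ≡ 36 · 6 ≡ 28 (mod 47).

28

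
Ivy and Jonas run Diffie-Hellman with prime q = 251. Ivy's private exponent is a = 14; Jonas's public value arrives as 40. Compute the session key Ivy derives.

Shared key K = 40^14 mod 251.
40^1 ≡ 40 (mod 251)
40^2 = (40^1)^2 ≡ 40^2 = 1600 ≡ 94 (mod 251)
40^4 = (40^2)^2 ≡ 94^2 = 8836 ≡ 51 (mod 251)
40^8 = (40^4)^2 ≡ 51^2 = 2601 ≡ 91 (mod 251)
40^14 = 40^8 · 40^4 · 40^2 ≡ 91 · 51 · 94 ≡ 16 (mod 251).

16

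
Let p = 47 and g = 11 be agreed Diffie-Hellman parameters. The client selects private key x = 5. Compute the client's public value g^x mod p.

29

Public value = 11^5 mod 47.
11^1 ≡ 11 (mod 47)
11^2 = (11^1)^2 ≡ 11^2 = 121 ≡ 27 (mod 47)
11^4 = (11^2)^2 ≡ 27^2 = 729 ≡ 24 (mod 47)
11^5 = 11^4 · 11^1 ≡ 24 · 11 ≡ 29 (mod 47).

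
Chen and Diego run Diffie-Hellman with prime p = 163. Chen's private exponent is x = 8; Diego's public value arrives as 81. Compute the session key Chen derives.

Shared key K = 81^8 mod 163.
81^1 ≡ 81 (mod 163)
81^2 = (81^1)^2 ≡ 81^2 = 6561 ≡ 41 (mod 163)
81^4 = (81^2)^2 ≡ 41^2 = 1681 ≡ 51 (mod 163)
81^8 = (81^4)^2 ≡ 51^2 = 2601 ≡ 156 (mod 163)

156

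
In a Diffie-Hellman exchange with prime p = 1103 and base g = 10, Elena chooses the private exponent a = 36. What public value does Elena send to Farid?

Public value = 10^36 mod 1103.
10^1 ≡ 10 (mod 1103)
10^2 = (10^1)^2 ≡ 10^2 = 100 ≡ 100 (mod 1103)
10^4 = (10^2)^2 ≡ 100^2 = 10000 ≡ 73 (mod 1103)
10^8 = (10^4)^2 ≡ 73^2 = 5329 ≡ 917 (mod 1103)
10^16 = (10^8)^2 ≡ 917^2 = 840889 ≡ 403 (mod 1103)
10^32 = (10^16)^2 ≡ 403^2 = 162409 ≡ 268 (mod 1103)
10^36 = 10^32 · 10^4 ≡ 268 · 73 ≡ 813 (mod 1103).

813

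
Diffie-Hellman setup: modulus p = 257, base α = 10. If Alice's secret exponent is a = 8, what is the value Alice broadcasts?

15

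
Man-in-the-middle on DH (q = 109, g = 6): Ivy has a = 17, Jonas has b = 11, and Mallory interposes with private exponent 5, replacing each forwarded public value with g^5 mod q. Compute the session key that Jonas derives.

103

Jonas receives Mallory's public value M = 6^5 mod 109 instead of the honest one.
6^1 ≡ 6 (mod 109)
6^2 = (6^1)^2 ≡ 6^2 = 36 ≡ 36 (mod 109)
6^4 = (6^2)^2 ≡ 36^2 = 1296 ≡ 97 (mod 109)
6^5 = 6^4 · 6^1 ≡ 97 · 6 ≡ 37 (mod 109).
So M = 37. Jonas computes K = M^11 mod 109.
37^1 ≡ 37 (mod 109)
37^2 = (37^1)^2 ≡ 37^2 = 1369 ≡ 61 (mod 109)
37^4 = (37^2)^2 ≡ 61^2 = 3721 ≡ 15 (mod 109)
37^8 = (37^4)^2 ≡ 15^2 = 225 ≡ 7 (mod 109)
37^11 = 37^8 · 37^2 · 37^1 ≡ 7 · 61 · 37 ≡ 103 (mod 109).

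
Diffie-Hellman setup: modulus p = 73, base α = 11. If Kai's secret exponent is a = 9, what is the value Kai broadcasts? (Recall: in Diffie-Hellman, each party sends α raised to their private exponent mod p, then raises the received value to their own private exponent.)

22

Public value = 11^9 (mod 73).
11^1 ≡ 11 (mod 73)
11^2 = (11^1)^2 ≡ 11^2 = 121 ≡ 48 (mod 73)
11^4 = (11^2)^2 ≡ 48^2 = 2304 ≡ 41 (mod 73)
11^8 = (11^4)^2 ≡ 41^2 = 1681 ≡ 2 (mod 73)
11^9 = 11^8 · 11^1 ≡ 2 · 11 ≡ 22 (mod 73).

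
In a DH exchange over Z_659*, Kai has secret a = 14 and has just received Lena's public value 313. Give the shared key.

Shared key K = 313^14 mod 659.
313^1 ≡ 313 (mod 659)
313^2 = (313^1)^2 ≡ 313^2 = 97969 ≡ 437 (mod 659)
313^4 = (313^2)^2 ≡ 437^2 = 190969 ≡ 518 (mod 659)
313^8 = (313^4)^2 ≡ 518^2 = 268324 ≡ 111 (mod 659)
313^14 = 313^8 · 313^4 · 313^2 ≡ 111 · 518 · 437 ≡ 274 (mod 659).

274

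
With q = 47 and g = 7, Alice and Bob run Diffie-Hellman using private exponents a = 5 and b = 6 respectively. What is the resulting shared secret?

Bob sends B = g^b mod q = 7^6 mod 47.
7^1 ≡ 7 (mod 47)
7^2 = (7^1)^2 ≡ 7^2 = 49 ≡ 2 (mod 47)
7^4 = (7^2)^2 ≡ 2^2 = 4 ≡ 4 (mod 47)
7^6 = 7^4 · 7^2 ≡ 4 · 2 ≡ 8 (mod 47).
So B = 8. Alice then computes K = B^a mod q = 8^5 mod 47.
8^1 ≡ 8 (mod 47)
8^2 = (8^1)^2 ≡ 8^2 = 64 ≡ 17 (mod 47)
8^4 = (8^2)^2 ≡ 17^2 = 289 ≡ 7 (mod 47)
8^5 = 8^4 · 8^1 ≡ 7 · 8 ≡ 9 (mod 47).

9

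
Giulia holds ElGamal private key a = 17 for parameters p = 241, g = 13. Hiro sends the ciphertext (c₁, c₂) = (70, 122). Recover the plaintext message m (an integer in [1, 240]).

101

Shared mask s = c₁^a mod p = 70^17 mod 241.
70^1 ≡ 70 (mod 241)
70^2 = (70^1)^2 ≡ 70^2 = 4900 ≡ 80 (mod 241)
70^4 = (70^2)^2 ≡ 80^2 = 6400 ≡ 134 (mod 241)
70^8 = (70^4)^2 ≡ 134^2 = 17956 ≡ 122 (mod 241)
70^16 = (70^8)^2 ≡ 122^2 = 14884 ≡ 183 (mod 241)
70^17 = 70^16 · 70^1 ≡ 183 · 70 ≡ 37 (mod 241).
So s = 37; s⁻¹ ≡ 228 (mod 241).
m = c₂ · s⁻¹ mod 241 = 122 · 228 mod 241 = 101.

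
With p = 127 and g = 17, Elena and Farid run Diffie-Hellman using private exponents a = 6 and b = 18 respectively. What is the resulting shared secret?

2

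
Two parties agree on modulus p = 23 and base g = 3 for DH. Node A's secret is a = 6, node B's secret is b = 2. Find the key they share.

Node B sends B = g^b mod p = 3^2 mod 23.
3^1 ≡ 3 (mod 23)
3^2 = (3^1)^2 ≡ 3^2 = 9 ≡ 9 (mod 23)
So B = 9. Node A then computes K = B^a mod p = 9^6 mod 23.
9^1 ≡ 9 (mod 23)
9^2 = (9^1)^2 ≡ 9^2 = 81 ≡ 12 (mod 23)
9^4 = (9^2)^2 ≡ 12^2 = 144 ≡ 6 (mod 23)
9^6 = 9^4 · 9^2 ≡ 6 · 12 ≡ 3 (mod 23).

3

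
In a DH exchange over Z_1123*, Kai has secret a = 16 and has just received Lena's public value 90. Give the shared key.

Shared key K = 90^16 mod 1123.
90^1 ≡ 90 (mod 1123)
90^2 = (90^1)^2 ≡ 90^2 = 8100 ≡ 239 (mod 1123)
90^4 = (90^2)^2 ≡ 239^2 = 57121 ≡ 971 (mod 1123)
90^8 = (90^4)^2 ≡ 971^2 = 942841 ≡ 644 (mod 1123)
90^16 = (90^8)^2 ≡ 644^2 = 414736 ≡ 349 (mod 1123)

349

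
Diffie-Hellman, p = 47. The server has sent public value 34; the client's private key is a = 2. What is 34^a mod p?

28

Shared key K = 34^2 mod 47.
34^1 ≡ 34 (mod 47)
34^2 = (34^1)^2 ≡ 34^2 = 1156 ≡ 28 (mod 47)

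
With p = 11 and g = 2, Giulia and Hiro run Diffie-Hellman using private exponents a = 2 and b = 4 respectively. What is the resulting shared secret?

Giulia sends A = g^a mod p = 2^2 mod 11.
2^1 ≡ 2 (mod 11)
2^2 = (2^1)^2 ≡ 2^2 = 4 ≡ 4 (mod 11)
So A = 4. Hiro then computes K = A^b mod p = 4^4 mod 11.
4^1 ≡ 4 (mod 11)
4^2 = (4^1)^2 ≡ 4^2 = 16 ≡ 5 (mod 11)
4^4 = (4^2)^2 ≡ 5^2 = 25 ≡ 3 (mod 11)

3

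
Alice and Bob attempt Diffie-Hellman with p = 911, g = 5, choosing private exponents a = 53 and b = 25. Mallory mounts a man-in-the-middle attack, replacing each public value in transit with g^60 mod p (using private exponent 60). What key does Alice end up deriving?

Alice receives Mallory's public value M = 5^60 mod 911 instead of the honest one.
5^1 ≡ 5 (mod 911)
5^2 = (5^1)^2 ≡ 5^2 = 25 ≡ 25 (mod 911)
5^4 = (5^2)^2 ≡ 25^2 = 625 ≡ 625 (mod 911)
5^8 = (5^4)^2 ≡ 625^2 = 390625 ≡ 717 (mod 911)
5^16 = (5^8)^2 ≡ 717^2 = 514089 ≡ 285 (mod 911)
5^32 = (5^16)^2 ≡ 285^2 = 81225 ≡ 146 (mod 911)
5^60 = 5^32 · 5^16 · 5^8 · 5^4 ≡ 146 · 285 · 717 · 625 ≡ 244 (mod 911).
So M = 244. Alice computes K = M^53 mod 911.
244^1 ≡ 244 (mod 911)
244^2 = (244^1)^2 ≡ 244^2 = 59536 ≡ 321 (mod 911)
244^4 = (244^2)^2 ≡ 321^2 = 103041 ≡ 98 (mod 911)
244^8 = (244^4)^2 ≡ 98^2 = 9604 ≡ 494 (mod 911)
244^16 = (244^8)^2 ≡ 494^2 = 244036 ≡ 799 (mod 911)
244^32 = (244^16)^2 ≡ 799^2 = 638401 ≡ 701 (mod 911)
244^53 = 244^32 · 244^16 · 244^4 · 244^1 ≡ 701 · 799 · 98 · 244 ≡ 746 (mod 911).

746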